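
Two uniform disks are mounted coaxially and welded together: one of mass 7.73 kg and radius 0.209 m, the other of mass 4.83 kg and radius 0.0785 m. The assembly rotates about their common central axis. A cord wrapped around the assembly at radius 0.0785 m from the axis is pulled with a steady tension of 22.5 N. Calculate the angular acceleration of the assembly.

α ≈ 9.61 rad/s²

I = ½M₁R₁² + ½M₂R₂² = ½(7.73)(0.209)² + ½(4.83)(0.0785)² = 0.1837 kg·m².
τ = F r = (22.5)(0.0785) = 1.766 N·m.
α = τ/I = 1.766/0.1837 = 9.614 rad/s².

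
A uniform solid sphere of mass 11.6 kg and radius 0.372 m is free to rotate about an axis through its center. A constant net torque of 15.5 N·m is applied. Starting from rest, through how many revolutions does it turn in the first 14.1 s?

I = (2/5)MR² = (2/5)(11.6)(0.372)² = 0.6421 kg·m².
α = τ/I = 15.5/0.6421 = 24.14 rad/s².
θ = ½αt² = ½(24.14)(14.1)² = 2400 rad.
Revolutions = θ/(2π) = 381.9.

≈ 382 revolutions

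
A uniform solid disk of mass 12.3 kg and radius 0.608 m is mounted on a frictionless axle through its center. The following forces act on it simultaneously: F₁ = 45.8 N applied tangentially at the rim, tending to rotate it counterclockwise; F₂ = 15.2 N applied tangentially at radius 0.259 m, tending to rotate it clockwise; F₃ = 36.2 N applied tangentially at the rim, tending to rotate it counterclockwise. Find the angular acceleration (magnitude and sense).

α ≈ 20.2 rad/s², counterclockwise

I = ½MR² = (1/2)(12.3)(0.608)² = 2.273 kg·m².
Taking counterclockwise as positive: τ₁ = +(45.8)(0.608) = +27.85 N·m; τ₂ = −(15.2)(0.259) = −3.937 N·m; τ₃ = +(36.2)(0.608) = +22.01 N·m.
Net torque τ = 45.92 N·m.
α = τ/I = 45.92/2.273 = 20.20 rad/s².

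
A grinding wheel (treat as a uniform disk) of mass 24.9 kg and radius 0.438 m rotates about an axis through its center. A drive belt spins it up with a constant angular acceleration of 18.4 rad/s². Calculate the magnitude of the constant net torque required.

I = ½MR² = (1/2)(24.9)(0.438)² = 2.388 kg·m².
τ = Iα = (2.388)(18.40) = 43.95 N·m.

τ ≈ 43.9 N·m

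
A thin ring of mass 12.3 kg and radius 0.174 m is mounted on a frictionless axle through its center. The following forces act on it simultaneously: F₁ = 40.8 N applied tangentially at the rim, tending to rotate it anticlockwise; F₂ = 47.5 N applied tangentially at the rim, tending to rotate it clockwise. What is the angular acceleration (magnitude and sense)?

I = MR² = (12.3)(0.174)² = 0.3724 kg·m².
Taking anticlockwise as positive: τ₁ = +(40.8)(0.174) = +7.099 N·m; τ₂ = −(47.5)(0.174) = −8.265 N·m.
Net torque τ = -1.166 N·m.
α = τ/I = -1.166/0.3724 = -3.131 rad/s².

α ≈ 3.13 rad/s², clockwise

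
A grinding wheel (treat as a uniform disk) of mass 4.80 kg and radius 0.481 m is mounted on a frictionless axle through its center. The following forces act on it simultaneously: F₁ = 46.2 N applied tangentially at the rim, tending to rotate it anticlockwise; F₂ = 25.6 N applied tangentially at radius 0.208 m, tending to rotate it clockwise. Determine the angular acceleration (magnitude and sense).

I = ½MR² = (1/2)(4.80)(0.481)² = 0.5553 kg·m².
Taking anticlockwise as positive: τ₁ = +(46.2)(0.481) = +22.22 N·m; τ₂ = −(25.6)(0.208) = −5.325 N·m.
Net torque τ = 16.90 N·m.
α = τ/I = 16.90/0.5553 = 30.43 rad/s².

α ≈ 30.4 rad/s², anticlockwise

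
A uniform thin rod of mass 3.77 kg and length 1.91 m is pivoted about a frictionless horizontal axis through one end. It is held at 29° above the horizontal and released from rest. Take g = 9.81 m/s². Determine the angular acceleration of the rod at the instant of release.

α ≈ 6.74 rad/s²

About the pivot, I = (1/3)ML² = (1/3)(3.77)(1.91)² = 4.584 kg·m².
The weight acts at the center, a distance L/2 = 0.9550 m from the pivot; τ = Mg(L/2) cos 29° = 30.89 N·m.
α = τ/I = 30.89/4.584 = 6.738 rad/s².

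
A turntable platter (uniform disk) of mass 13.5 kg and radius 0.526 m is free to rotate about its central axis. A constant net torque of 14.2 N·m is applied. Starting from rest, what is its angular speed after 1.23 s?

I = ½MR² = (1/2)(13.5)(0.526)² = 1.868 kg·m².
α = τ/I = 14.2/1.868 = 7.603 rad/s².
ω = ω₀ + αt = 0 + (7.603)(1.23) = 9.352 rad/s.

ω ≈ 9.35 rad/s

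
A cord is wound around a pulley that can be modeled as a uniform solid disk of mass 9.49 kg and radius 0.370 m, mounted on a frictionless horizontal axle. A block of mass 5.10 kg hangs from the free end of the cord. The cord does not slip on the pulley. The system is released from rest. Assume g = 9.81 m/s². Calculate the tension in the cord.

I = ½MR² = (1/2)(9.49)(0.370)² = 0.6496 kg·m².
Block: mg − T = ma. Pulley: TR = Iα. No-slip: a = αR, so T = (I/R²)a = 4.745·a.
Then mg = (m + 4.745)a, so a = (5.10)(9.81)/(5.10 + 4.745) = 5.082 m/s².
T = 4.745·a = 24.11 N.

T ≈ 24.1 N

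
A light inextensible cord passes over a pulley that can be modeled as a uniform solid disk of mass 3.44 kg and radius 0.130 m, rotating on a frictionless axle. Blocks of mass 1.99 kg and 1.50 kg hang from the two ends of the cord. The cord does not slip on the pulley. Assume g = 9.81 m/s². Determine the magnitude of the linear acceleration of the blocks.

I = ½MR² = (1/2)(3.44)(0.130)² = 0.02907 kg·m².
Heavier block: m₁g − T₁ = m₁a. Lighter block: T₂ − m₂g = m₂a.
Pulley: (T₁ − T₂)R = Iα = I(a/R), so T₁ − T₂ = (I/R²)a = (1/2)M_p a = 1.720·a.
Adding the three: (m₁ − m₂)g = (m₁ + m₂ + 1.720)a, so a = (1.99 − 1.50)(9.81)/(1.99 + 1.50 + 1.720) = 0.9226 m/s².

a ≈ 0.923 m/s²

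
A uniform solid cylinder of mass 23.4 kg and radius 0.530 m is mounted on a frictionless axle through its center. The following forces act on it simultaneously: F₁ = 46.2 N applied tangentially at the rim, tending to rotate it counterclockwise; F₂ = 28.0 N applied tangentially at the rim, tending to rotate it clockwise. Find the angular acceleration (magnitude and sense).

I = ½MR² = (1/2)(23.4)(0.530)² = 3.287 kg·m².
Taking counterclockwise as positive: τ₁ = +(46.2)(0.530) = +24.49 N·m; τ₂ = −(28.0)(0.530) = −14.84 N·m.
Net torque τ = 9.646 N·m.
α = τ/I = 9.646/3.287 = 2.935 rad/s².

α ≈ 2.94 rad/s², counterclockwise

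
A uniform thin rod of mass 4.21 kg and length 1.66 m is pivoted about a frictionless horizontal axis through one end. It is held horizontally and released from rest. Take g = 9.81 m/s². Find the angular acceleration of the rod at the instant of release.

About the pivot, I = (1/3)ML² = (1/3)(4.21)(1.66)² = 3.867 kg·m².
The weight acts at the center, a distance L/2 = 0.8300 m from the pivot; τ = Mg(L/2) = 34.28 N·m.
α = τ/I = 34.28/3.867 = 8.864 rad/s².

α ≈ 8.86 rad/s²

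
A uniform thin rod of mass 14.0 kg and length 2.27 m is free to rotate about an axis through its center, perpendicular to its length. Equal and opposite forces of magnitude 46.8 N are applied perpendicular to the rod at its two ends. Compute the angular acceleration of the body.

I = (1/12)ML² = (1/12)(14.0)(2.27)² = 6.012 kg·m².
The couple gives τ = F·(L/2) + F·(L/2) = F L = (46.8)(2.27) = 106.2 N·m.
Newton's second law for rotation, τ = Iα, gives α = τ/I = 106.2/6.012 = 17.67 rad/s².

α ≈ 17.7 rad/s²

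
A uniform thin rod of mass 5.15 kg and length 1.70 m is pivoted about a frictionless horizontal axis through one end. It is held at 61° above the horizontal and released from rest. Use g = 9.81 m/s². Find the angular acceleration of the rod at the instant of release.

About the pivot, I = (1/3)ML² = (1/3)(5.15)(1.70)² = 4.961 kg·m².
The weight acts at the center, a distance L/2 = 0.8500 m from the pivot; τ = Mg(L/2) cos 61° = 20.82 N·m.
α = τ/I = 20.82/4.961 = 4.196 rad/s².
(Equivalently α = (3g/(2L)) cos 61° = 4.196 rad/s².)

α ≈ 4.20 rad/s²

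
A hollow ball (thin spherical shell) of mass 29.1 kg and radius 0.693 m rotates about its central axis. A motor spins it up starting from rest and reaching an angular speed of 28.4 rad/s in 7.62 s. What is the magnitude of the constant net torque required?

I = (2/3)MR² = (2/3)(29.1)(0.693)² = 9.317 kg·m².
α = Δω/Δt = (28.4 − 0)/7.62 = 3.727 rad/s².
τ = Iα = (9.317)(3.727) = 34.72 N·m.

τ ≈ 34.7 N·m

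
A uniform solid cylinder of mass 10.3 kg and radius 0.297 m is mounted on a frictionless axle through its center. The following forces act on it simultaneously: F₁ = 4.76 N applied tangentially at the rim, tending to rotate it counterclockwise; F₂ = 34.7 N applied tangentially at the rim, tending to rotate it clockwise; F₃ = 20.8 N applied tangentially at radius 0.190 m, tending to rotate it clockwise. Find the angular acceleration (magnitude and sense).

α ≈ 28.3 rad/s², clockwise

I = ½MR² = (1/2)(10.3)(0.297)² = 0.4543 kg·m².
Taking counterclockwise as positive: τ₁ = +(4.76)(0.297) = +1.414 N·m; τ₂ = −(34.7)(0.297) = −10.31 N·m; τ₃ = −(20.8)(0.190) = −3.952 N·m.
Net torque τ = -12.84 N·m.
α = τ/I = -12.84/0.4543 = -28.27 rad/s².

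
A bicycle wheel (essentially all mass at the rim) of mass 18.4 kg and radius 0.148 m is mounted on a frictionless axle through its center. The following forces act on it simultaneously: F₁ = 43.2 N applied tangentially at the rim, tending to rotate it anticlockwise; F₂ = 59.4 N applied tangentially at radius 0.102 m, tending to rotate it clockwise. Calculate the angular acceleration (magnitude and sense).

α ≈ 0.831 rad/s², anticlockwise

I = MR² = (18.4)(0.148)² = 0.4030 kg·m².
Taking anticlockwise as positive: τ₁ = +(43.2)(0.148) = +6.394 N·m; τ₂ = −(59.4)(0.102) = −6.059 N·m.
Net torque τ = 0.3348 N·m.
α = τ/I = 0.3348/0.4030 = 0.8307 rad/s².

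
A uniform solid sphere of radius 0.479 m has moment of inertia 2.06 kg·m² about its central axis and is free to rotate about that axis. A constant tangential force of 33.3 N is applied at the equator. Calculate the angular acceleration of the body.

τ = F R = (33.3)(0.479) = 15.95 N·m.
Newton's second law for rotation, τ = Iα, gives α = τ/I = 15.95/2.060 = 7.743 rad/s².

α ≈ 7.74 rad/s²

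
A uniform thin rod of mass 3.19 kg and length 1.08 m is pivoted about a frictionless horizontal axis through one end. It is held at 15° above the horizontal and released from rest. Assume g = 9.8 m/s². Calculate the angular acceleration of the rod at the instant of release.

About the pivot, I = (1/3)ML² = (1/3)(3.19)(1.08)² = 1.240 kg·m².
The weight acts at the center, a distance L/2 = 0.5400 m from the pivot; τ = Mg(L/2) cos 15° = 16.31 N·m.
α = τ/I = 16.31/1.240 = 13.15 rad/s².

α ≈ 13.1 rad/s²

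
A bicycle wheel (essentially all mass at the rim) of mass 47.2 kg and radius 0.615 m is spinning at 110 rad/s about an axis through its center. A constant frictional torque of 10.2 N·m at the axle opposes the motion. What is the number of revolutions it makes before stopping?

≈ 1690 revolutions

I = MR² = (47.2)(0.615)² = 17.85 kg·m².
The net torque has magnitude 10.2 N·m, opposing ω.
|α| = τ/I = 10.20/17.85 = 0.5714 rad/s² (deceleration).
ω² = ω₀² − 2|α|θ with ω = 0 ⇒ θ = ω₀²/(2|α|) = 10590 rad = 1685 rev.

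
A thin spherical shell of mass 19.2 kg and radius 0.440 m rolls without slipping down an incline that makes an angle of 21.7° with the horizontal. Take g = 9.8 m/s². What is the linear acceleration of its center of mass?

a ≈ 2.17 m/s²

Translation along the incline: Mg sinθ − f = Ma.
Rotation about the center: fR = Iα with I = (2/3)MR². No-slip gives a = αR, so f = (I/R²)a = (2/3)M a.
Substituting: Mg sinθ = (1 + 0.6667)Ma, so a = g sinθ/(1 + 0.6667) = (9.8) sin 21.7° / 1.667 = 2.174 m/s².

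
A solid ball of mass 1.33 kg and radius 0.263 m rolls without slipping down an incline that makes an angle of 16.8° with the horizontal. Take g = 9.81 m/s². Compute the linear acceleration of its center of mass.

a ≈ 2.03 m/s²

Translation along the incline: Mg sinθ − f = Ma.
Rotation about the center: fR = Iα with I = (2/5)MR². No-slip gives a = αR, so f = (I/R²)a = (2/5)M a.
Substituting: Mg sinθ = (1 + 0.4000)Ma, so a = g sinθ/(1 + 0.4000) = (9.81) sin 16.8° / 1.400 = 2.025 m/s².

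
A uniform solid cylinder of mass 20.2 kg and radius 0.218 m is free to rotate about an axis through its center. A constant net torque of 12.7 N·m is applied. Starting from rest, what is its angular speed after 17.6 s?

ω ≈ 466 rad/s

I = ½MR² = (1/2)(20.2)(0.218)² = 0.4800 kg·m².
α = τ/I = 12.7/0.4800 = 26.46 rad/s².
ω = ω₀ + αt = 0 + (26.46)(17.6) = 465.7 rad/s.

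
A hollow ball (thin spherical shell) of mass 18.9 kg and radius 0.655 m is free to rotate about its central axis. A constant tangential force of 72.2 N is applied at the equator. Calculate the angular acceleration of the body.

I = (2/3)MR² = (2/3)(18.9)(0.655)² = 5.406 kg·m².
τ = F R = (72.2)(0.655) = 47.29 N·m.
From τ = Iα: α = 47.29/5.406 = 8.748 rad/s².

α ≈ 8.75 rad/s²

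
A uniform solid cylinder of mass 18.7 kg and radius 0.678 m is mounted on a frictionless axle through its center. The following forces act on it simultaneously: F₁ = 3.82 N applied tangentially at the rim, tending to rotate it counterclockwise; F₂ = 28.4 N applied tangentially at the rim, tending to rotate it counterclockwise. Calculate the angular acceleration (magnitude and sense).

I = ½MR² = (1/2)(18.7)(0.678)² = 4.298 kg·m².
Taking counterclockwise as positive: τ₁ = +(3.82)(0.678) = +2.590 N·m; τ₂ = +(28.4)(0.678) = +19.26 N·m.
Net torque τ = 21.85 N·m.
α = τ/I = 21.85/4.298 = 5.083 rad/s².

α ≈ 5.08 rad/s², counterclockwise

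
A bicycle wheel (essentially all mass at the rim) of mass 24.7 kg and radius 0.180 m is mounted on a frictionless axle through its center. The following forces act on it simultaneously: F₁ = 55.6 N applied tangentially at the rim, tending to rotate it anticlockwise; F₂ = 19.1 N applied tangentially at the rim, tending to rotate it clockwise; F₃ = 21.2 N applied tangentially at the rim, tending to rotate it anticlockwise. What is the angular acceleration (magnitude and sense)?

α ≈ 13.0 rad/s², anticlockwise

I = MR² = (24.7)(0.180)² = 0.8003 kg·m².
Taking anticlockwise as positive: τ₁ = +(55.6)(0.180) = +10.01 N·m; τ₂ = −(19.1)(0.180) = −3.438 N·m; τ₃ = +(21.2)(0.180) = +3.816 N·m.
Net torque τ = 10.39 N·m.
α = τ/I = 10.39/0.8003 = 12.98 rad/s².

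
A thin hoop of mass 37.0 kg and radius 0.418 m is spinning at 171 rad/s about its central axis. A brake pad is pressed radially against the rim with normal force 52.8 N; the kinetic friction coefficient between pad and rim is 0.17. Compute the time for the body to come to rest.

t ≈ 295 s

I = MR² = (37.0)(0.418)² = 6.465 kg·m².
Friction force f = μN = (0.17)(52.8) = 8.976 N at the rim; torque magnitude τ = fR = 3.752 N·m, opposing ω.
|α| = τ/I = 3.752/6.465 = 0.5804 rad/s² (deceleration).
0 = ω₀ − |α|t ⇒ t = ω₀/|α| = 171/0.5804 = 294.6 s.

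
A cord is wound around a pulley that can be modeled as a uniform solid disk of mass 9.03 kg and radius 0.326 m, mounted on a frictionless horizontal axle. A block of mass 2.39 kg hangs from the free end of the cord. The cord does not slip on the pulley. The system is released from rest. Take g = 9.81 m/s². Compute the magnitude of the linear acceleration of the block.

a ≈ 3.40 m/s²

I = ½MR² = (1/2)(9.03)(0.326)² = 0.4798 kg·m².
Block: mg − T = ma. Pulley: TR = Iα. No-slip: a = αR, so T = (I/R²)a = 4.515·a.
Then mg = (m + 4.515)a, so a = (2.39)(9.81)/(2.39 + 4.515) = 3.395 m/s².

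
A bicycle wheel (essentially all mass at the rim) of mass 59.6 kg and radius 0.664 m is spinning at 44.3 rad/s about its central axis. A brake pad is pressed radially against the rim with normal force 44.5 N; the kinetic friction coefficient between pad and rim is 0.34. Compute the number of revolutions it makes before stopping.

≈ 408 revolutions

I = MR² = (59.6)(0.664)² = 26.28 kg·m².
Friction force f = μN = (0.34)(44.5) = 15.13 N at the rim; torque magnitude τ = fR = 10.05 N·m, opposing ω.
|α| = τ/I = 10.05/26.28 = 0.3823 rad/s² (deceleration).
ω² = ω₀² − 2|α|θ with ω = 0 ⇒ θ = ω₀²/(2|α|) = 2567 rad = 408.5 rev.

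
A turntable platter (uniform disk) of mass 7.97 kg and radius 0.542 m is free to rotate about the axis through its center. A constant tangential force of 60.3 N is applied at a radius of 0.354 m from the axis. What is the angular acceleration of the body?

α ≈ 18.2 rad/s²

I = ½MR² = (1/2)(7.97)(0.542)² = 1.171 kg·m².
τ = F·r = (60.3)(0.354) = 21.35 N·m.
From τ = Iα: α = 21.35/1.171 = 18.23 rad/s².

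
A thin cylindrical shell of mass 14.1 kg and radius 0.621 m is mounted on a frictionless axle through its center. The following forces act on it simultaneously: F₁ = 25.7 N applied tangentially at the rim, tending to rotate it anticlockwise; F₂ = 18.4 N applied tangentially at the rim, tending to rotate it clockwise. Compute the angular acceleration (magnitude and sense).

I = MR² = (14.1)(0.621)² = 5.438 kg·m².
Taking anticlockwise as positive: τ₁ = +(25.7)(0.621) = +15.96 N·m; τ₂ = −(18.4)(0.621) = −11.43 N·m.
Net torque τ = 4.533 N·m.
α = τ/I = 4.533/5.438 = 0.8337 rad/s².

α ≈ 0.834 rad/s², anticlockwise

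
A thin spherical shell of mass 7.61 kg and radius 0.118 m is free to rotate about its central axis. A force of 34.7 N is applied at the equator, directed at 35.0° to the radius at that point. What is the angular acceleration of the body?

α ≈ 33.2 rad/s²

I = (2/3)MR² = (2/3)(7.61)(0.118)² = 0.07064 kg·m².
Only the tangential component produces torque: τ = F R sinθ = (34.7)(0.118) sin 35.0° = 2.349 N·m.
From τ = Iα: α = 2.349/0.07064 = 33.25 rad/s².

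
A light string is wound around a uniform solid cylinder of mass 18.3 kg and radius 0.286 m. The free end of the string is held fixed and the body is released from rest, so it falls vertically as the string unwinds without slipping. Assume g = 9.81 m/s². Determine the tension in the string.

Translation: Mg − T = Ma. Rotation about the center: TR = Iα with I = ½MR².
With a = αR: T = (I/R²)a = (1/2)M a, so Mg = (1 + 0.5000)Ma.
a = g/(1 + 0.5000) = 9.81/1.500 = 6.540 m/s².
T = 0.5000·M·a = (0.5000)(18.3)(6.540) = 59.84 N.

T ≈ 59.8 N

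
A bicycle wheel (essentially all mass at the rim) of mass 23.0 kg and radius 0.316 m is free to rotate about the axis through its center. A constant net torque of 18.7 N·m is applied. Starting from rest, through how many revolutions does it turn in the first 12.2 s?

≈ 96.4 revolutions

I = MR² = (23.0)(0.316)² = 2.297 kg·m².
α = τ/I = 18.7/2.297 = 8.142 rad/s².
θ = ½αt² = ½(8.142)(12.2)² = 605.9 rad.
Revolutions = θ/(2π) = 96.44.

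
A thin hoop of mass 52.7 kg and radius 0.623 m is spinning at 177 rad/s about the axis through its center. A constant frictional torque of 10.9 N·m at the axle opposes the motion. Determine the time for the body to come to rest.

t ≈ 332 s

I = MR² = (52.7)(0.623)² = 20.45 kg·m².
The net torque has magnitude 10.9 N·m, opposing ω.
|α| = τ/I = 10.90/20.45 = 0.5329 rad/s² (deceleration).
0 = ω₀ − |α|t ⇒ t = ω₀/|α| = 177/0.5329 = 332.1 s.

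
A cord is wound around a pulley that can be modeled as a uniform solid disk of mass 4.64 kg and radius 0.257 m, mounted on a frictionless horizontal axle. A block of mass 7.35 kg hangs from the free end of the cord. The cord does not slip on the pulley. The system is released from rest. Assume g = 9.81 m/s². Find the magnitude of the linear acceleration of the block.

I = ½MR² = (1/2)(4.64)(0.257)² = 0.1532 kg·m².
Block: mg − T = ma. Pulley: TR = Iα. No-slip: a = αR, so T = (I/R²)a = 2.320·a.
Then mg = (m + 2.320)a, so a = (7.35)(9.81)/(7.35 + 2.320) = 7.456 m/s².

a ≈ 7.46 m/s²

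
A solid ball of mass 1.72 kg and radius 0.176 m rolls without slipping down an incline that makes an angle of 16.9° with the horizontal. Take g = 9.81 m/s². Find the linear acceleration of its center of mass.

Translation along the incline: Mg sinθ − f = Ma.
Rotation about the center: fR = Iα with I = (2/5)MR². No-slip gives a = αR, so f = (I/R²)a = (2/5)M a.
Substituting: Mg sinθ = (1 + 0.4000)Ma, so a = g sinθ/(1 + 0.4000) = (9.81) sin 16.9° / 1.400 = 2.037 m/s².

a ≈ 2.04 m/s²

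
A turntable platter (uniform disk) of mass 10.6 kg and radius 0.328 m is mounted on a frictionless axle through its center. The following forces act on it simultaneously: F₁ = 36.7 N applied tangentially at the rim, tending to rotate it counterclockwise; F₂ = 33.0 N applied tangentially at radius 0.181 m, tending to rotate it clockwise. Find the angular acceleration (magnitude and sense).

α ≈ 10.6 rad/s², counterclockwise

I = ½MR² = (1/2)(10.6)(0.328)² = 0.5702 kg·m².
Taking counterclockwise as positive: τ₁ = +(36.7)(0.328) = +12.04 N·m; τ₂ = −(33.0)(0.181) = −5.973 N·m.
Net torque τ = 6.065 N·m.
α = τ/I = 6.065/0.5702 = 10.64 rad/s².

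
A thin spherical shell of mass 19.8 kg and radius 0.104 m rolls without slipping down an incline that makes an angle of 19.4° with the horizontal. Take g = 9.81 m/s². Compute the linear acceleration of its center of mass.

a ≈ 1.96 m/s²

Translation along the incline: Mg sinθ − f = Ma.
Rotation about the center: fR = Iα with I = (2/3)MR². No-slip gives a = αR, so f = (I/R²)a = (2/3)M a.
Substituting: Mg sinθ = (1 + 0.6667)Ma, so a = g sinθ/(1 + 0.6667) = (9.81) sin 19.4° / 1.667 = 1.955 m/s².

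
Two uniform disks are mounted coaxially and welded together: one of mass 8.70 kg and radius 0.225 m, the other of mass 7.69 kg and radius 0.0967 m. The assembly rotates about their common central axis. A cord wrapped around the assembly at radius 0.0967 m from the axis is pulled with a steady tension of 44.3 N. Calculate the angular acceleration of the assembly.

α ≈ 16.7 rad/s²

I = ½M₁R₁² + ½M₂R₂² = ½(8.70)(0.225)² + ½(7.69)(0.0967)² = 0.2562 kg·m².
τ = F r = (44.3)(0.0967) = 4.284 N·m.
α = τ/I = 4.284/0.2562 = 16.72 rad/s².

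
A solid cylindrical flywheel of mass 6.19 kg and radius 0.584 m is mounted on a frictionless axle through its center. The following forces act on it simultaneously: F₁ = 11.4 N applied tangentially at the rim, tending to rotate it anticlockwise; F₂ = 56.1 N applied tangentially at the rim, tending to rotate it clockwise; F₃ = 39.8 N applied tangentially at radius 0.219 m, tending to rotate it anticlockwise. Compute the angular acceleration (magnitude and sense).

α ≈ 16.5 rad/s², clockwise

I = ½MR² = (1/2)(6.19)(0.584)² = 1.056 kg·m².
Taking anticlockwise as positive: τ₁ = +(11.4)(0.584) = +6.658 N·m; τ₂ = −(56.1)(0.584) = −32.76 N·m; τ₃ = +(39.8)(0.219) = +8.716 N·m.
Net torque τ = -17.39 N·m.
α = τ/I = -17.39/1.056 = -16.47 rad/s².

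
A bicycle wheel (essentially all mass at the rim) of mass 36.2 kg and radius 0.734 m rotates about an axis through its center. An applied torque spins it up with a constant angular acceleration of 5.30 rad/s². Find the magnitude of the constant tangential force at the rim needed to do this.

F ≈ 141 N

I = MR² = (36.2)(0.734)² = 19.50 kg·m².
The required torque is τ = Iα = (19.50)(5.300) = 103.4 N·m.
A tangential force at the rim gives τ = FR, so F = τ/R = 103.4/0.734 = 140.8 N.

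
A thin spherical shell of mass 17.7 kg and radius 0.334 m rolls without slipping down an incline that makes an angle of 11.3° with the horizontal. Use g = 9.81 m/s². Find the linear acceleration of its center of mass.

a ≈ 1.15 m/s²

Translation along the incline: Mg sinθ − f = Ma.
Rotation about the center: fR = Iα with I = (2/3)MR². No-slip gives a = αR, so f = (I/R²)a = (2/3)M a.
Substituting: Mg sinθ = (1 + 0.6667)Ma, so a = g sinθ/(1 + 0.6667) = (9.81) sin 11.3° / 1.667 = 1.153 m/s².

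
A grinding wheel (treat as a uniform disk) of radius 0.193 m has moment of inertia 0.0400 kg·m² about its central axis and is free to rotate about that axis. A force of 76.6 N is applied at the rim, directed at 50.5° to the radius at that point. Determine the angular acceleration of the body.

α ≈ 285 rad/s²

Only the tangential component produces torque: τ = F R sinθ = (76.6)(0.193) sin 50.5° = 11.41 N·m.
Newton's second law for rotation, τ = Iα, gives α = τ/I = 11.41/0.04000 = 285.2 rad/s².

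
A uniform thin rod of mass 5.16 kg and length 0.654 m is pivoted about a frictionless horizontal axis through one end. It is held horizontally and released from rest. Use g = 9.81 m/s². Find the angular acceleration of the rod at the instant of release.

About the pivot, I = (1/3)ML² = (1/3)(5.16)(0.654)² = 0.7357 kg·m².
The weight acts at the center, a distance L/2 = 0.3270 m from the pivot; τ = Mg(L/2) = 16.55 N·m.
α = τ/I = 16.55/0.7357 = 22.50 rad/s².

α ≈ 22.5 rad/s²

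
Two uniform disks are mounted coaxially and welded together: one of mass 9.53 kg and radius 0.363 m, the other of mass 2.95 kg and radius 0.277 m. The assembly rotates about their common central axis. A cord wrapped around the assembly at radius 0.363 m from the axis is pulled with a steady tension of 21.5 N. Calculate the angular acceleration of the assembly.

α ≈ 10.5 rad/s²

I = ½M₁R₁² + ½M₂R₂² = ½(9.53)(0.363)² + ½(2.95)(0.277)² = 0.7411 kg·m².
τ = F r = (21.5)(0.363) = 7.804 N·m.
α = τ/I = 7.804/0.7411 = 10.53 rad/s².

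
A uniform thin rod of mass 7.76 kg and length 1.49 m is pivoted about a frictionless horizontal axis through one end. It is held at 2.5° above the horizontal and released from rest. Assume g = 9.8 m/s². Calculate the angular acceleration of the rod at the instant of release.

About the pivot, I = (1/3)ML² = (1/3)(7.76)(1.49)² = 5.743 kg·m².
The weight acts at the center, a distance L/2 = 0.7450 m from the pivot; τ = Mg(L/2) cos 2.5° = 56.60 N·m.
α = τ/I = 56.60/5.743 = 9.856 rad/s².
(Equivalently α = (3g/(2L)) cos 2.5° = 9.856 rad/s².)

α ≈ 9.86 rad/s²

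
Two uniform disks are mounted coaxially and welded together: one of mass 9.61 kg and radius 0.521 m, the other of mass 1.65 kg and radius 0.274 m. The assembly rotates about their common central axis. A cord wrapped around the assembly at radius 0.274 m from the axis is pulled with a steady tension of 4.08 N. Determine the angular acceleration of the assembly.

α ≈ 0.818 rad/s²

I = ½M₁R₁² + ½M₂R₂² = ½(9.61)(0.521)² + ½(1.65)(0.274)² = 1.366 kg·m².
τ = F r = (4.08)(0.274) = 1.118 N·m.
α = τ/I = 1.118/1.366 = 0.8183 rad/s².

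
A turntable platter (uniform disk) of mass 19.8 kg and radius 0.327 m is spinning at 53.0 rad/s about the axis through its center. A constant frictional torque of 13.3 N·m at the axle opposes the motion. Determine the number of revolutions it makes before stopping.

≈ 17.8 revolutions

I = ½MR² = (1/2)(19.8)(0.327)² = 1.059 kg·m².
The net torque has magnitude 13.3 N·m, opposing ω.
|α| = τ/I = 13.30/1.059 = 12.56 rad/s² (deceleration).
ω² = ω₀² − 2|α|θ with ω = 0 ⇒ θ = ω₀²/(2|α|) = 111.8 rad = 17.79 rev.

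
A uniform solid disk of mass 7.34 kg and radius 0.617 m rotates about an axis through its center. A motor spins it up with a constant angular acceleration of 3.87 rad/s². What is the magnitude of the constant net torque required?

I = ½MR² = (1/2)(7.34)(0.617)² = 1.397 kg·m².
τ = Iα = (1.397)(3.870) = 5.407 N·m.

τ ≈ 5.41 N·m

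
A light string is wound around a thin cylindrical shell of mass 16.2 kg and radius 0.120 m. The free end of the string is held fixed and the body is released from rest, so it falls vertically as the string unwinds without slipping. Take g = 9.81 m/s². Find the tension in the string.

Translation: Mg − T = Ma. Rotation about the center: TR = Iα with I = MR².
With a = αR: T = (I/R²)a = M a, so Mg = (1 + 1.000)Ma.
a = g/(1 + 1.000) = 9.81/2.000 = 4.905 m/s².
T = 1.000·M·a = (1.000)(16.2)(4.905) = 79.46 N.

T ≈ 79.5 N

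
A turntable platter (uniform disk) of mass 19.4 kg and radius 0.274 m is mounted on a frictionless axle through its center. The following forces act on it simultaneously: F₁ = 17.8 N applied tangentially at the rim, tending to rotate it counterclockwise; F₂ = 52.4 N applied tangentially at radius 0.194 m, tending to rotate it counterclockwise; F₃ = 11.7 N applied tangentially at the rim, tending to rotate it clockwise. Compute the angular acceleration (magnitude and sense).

I = ½MR² = (1/2)(19.4)(0.274)² = 0.7282 kg·m².
Taking counterclockwise as positive: τ₁ = +(17.8)(0.274) = +4.877 N·m; τ₂ = +(52.4)(0.194) = +10.17 N·m; τ₃ = −(11.7)(0.274) = −3.206 N·m.
Net torque τ = 11.84 N·m.
α = τ/I = 11.84/0.7282 = 16.25 rad/s².

α ≈ 16.3 rad/s², counterclockwise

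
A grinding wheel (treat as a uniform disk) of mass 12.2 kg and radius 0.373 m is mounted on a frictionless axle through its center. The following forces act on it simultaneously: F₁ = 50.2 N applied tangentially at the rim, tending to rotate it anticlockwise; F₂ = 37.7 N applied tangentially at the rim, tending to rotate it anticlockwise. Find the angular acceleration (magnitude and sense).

α ≈ 38.6 rad/s², anticlockwise

I = ½MR² = (1/2)(12.2)(0.373)² = 0.8487 kg·m².
Taking anticlockwise as positive: τ₁ = +(50.2)(0.373) = +18.72 N·m; τ₂ = +(37.7)(0.373) = +14.06 N·m.
Net torque τ = 32.79 N·m.
α = τ/I = 32.79/0.8487 = 38.63 rad/s².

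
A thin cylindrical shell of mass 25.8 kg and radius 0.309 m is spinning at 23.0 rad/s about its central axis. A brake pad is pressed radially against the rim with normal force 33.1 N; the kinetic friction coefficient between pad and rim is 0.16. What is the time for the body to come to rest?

t ≈ 34.6 s

I = MR² = (25.8)(0.309)² = 2.463 kg·m².
Friction force f = μN = (0.16)(33.1) = 5.296 N at the rim; torque magnitude τ = fR = 1.636 N·m, opposing ω.
|α| = τ/I = 1.636/2.463 = 0.6643 rad/s² (deceleration).
0 = ω₀ − |α|t ⇒ t = ω₀/|α| = 23.0/0.6643 = 34.62 s.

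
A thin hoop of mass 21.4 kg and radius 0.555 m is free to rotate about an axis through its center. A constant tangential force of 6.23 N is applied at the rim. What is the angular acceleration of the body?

α ≈ 0.525 rad/s²

I = MR² = (21.4)(0.555)² = 6.592 kg·m².
τ = F R = (6.23)(0.555) = 3.458 N·m.
Newton's second law for rotation, τ = Iα, gives α = τ/I = 3.458/6.592 = 0.5245 rad/s².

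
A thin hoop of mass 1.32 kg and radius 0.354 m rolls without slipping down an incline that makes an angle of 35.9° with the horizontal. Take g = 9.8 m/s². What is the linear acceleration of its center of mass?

a ≈ 2.87 m/s²

Translation along the incline: Mg sinθ − f = Ma.
Rotation about the center: fR = Iα with I = MR². No-slip gives a = αR, so f = (I/R²)a = M a.
Substituting: Mg sinθ = (1 + 1.000)Ma, so a = g sinθ/(1 + 1.000) = (9.8) sin 35.9° / 2.000 = 2.873 m/s².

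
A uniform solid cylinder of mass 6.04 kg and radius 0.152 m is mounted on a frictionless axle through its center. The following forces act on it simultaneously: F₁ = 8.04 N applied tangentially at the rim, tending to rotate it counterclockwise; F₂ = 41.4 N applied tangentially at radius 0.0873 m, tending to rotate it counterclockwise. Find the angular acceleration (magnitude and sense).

α ≈ 69.3 rad/s², counterclockwise

I = ½MR² = (1/2)(6.04)(0.152)² = 0.06977 kg·m².
Taking counterclockwise as positive: τ₁ = +(8.04)(0.152) = +1.222 N·m; τ₂ = +(41.4)(0.0873) = +3.614 N·m.
Net torque τ = 4.836 N·m.
α = τ/I = 4.836/0.06977 = 69.31 rad/s².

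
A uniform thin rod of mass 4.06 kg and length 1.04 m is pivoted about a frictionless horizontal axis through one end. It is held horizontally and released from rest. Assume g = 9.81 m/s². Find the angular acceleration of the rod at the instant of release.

About the pivot, I = (1/3)ML² = (1/3)(4.06)(1.04)² = 1.464 kg·m².
The weight acts at the center, a distance L/2 = 0.5200 m from the pivot; τ = Mg(L/2) = 20.71 N·m.
α = τ/I = 20.71/1.464 = 14.15 rad/s².
(Equivalently α = (3g/(2L)) = 14.15 rad/s².)

α ≈ 14.1 rad/s²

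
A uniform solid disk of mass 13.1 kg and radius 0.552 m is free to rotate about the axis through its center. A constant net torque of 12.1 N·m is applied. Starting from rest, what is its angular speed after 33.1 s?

ω ≈ 201 rad/s

I = ½MR² = (1/2)(13.1)(0.552)² = 1.996 kg·m².
α = τ/I = 12.1/1.996 = 6.063 rad/s².
ω = ω₀ + αt = 0 + (6.063)(33.1) = 200.7 rad/s.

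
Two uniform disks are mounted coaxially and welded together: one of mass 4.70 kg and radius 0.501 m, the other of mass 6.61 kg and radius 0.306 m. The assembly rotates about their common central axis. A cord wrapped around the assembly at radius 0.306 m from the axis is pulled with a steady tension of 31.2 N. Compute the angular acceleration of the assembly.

I = ½M₁R₁² + ½M₂R₂² = ½(4.70)(0.501)² + ½(6.61)(0.306)² = 0.8993 kg·m².
τ = F r = (31.2)(0.306) = 9.547 N·m.
α = τ/I = 9.547/0.8993 = 10.62 rad/s².

α ≈ 10.6 rad/s²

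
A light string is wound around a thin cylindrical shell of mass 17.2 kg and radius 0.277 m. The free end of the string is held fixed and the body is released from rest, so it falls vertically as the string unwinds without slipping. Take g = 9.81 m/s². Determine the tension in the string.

Translation: Mg − T = Ma. Rotation about the center: TR = Iα with I = MR².
With a = αR: T = (I/R²)a = M a, so Mg = (1 + 1.000)Ma.
a = g/(1 + 1.000) = 9.81/2.000 = 4.905 m/s².
T = 1.000·M·a = (1.000)(17.2)(4.905) = 84.37 N.

T ≈ 84.4 N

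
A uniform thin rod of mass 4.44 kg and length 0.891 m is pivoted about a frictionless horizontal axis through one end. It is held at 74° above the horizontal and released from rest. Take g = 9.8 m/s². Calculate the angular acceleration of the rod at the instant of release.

About the pivot, I = (1/3)ML² = (1/3)(4.44)(0.891)² = 1.175 kg·m².
The weight acts at the center, a distance L/2 = 0.4455 m from the pivot; τ = Mg(L/2) cos 74° = 5.343 N·m.
α = τ/I = 5.343/1.175 = 4.548 rad/s².

α ≈ 4.55 rad/s²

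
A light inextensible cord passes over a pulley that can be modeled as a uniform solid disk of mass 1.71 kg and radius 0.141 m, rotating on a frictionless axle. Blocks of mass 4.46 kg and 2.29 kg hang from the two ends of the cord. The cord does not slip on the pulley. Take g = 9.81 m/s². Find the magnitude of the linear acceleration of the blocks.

a ≈ 2.80 m/s²

I = ½MR² = (1/2)(1.71)(0.141)² = 0.01700 kg·m².
Heavier block: m₁g − T₁ = m₁a. Lighter block: T₂ − m₂g = m₂a.
Pulley: (T₁ − T₂)R = Iα = I(a/R), so T₁ − T₂ = (I/R²)a = (1/2)M_p a = 0.8550·a.
Adding the three: (m₁ − m₂)g = (m₁ + m₂ + 0.8550)a, so a = (4.46 − 2.29)(9.81)/(4.46 + 2.29 + 0.8550) = 2.799 m/s².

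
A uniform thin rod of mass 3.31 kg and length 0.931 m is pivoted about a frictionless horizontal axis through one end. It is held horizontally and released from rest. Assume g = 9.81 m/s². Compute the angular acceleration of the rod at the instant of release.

α ≈ 15.8 rad/s²

About the pivot, I = (1/3)ML² = (1/3)(3.31)(0.931)² = 0.9563 kg·m².
The weight acts at the center, a distance L/2 = 0.4655 m from the pivot; τ = Mg(L/2) = 15.12 N·m.
α = τ/I = 15.12/0.9563 = 15.81 rad/s².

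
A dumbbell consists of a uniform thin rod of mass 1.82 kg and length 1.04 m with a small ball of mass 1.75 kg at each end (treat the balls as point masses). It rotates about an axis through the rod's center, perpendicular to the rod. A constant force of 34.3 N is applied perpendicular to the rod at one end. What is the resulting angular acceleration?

I_rod = (1/12)ML² = (1/12)(1.82)(1.04)² = 0.1640 kg·m².
I_balls = 2·m·(L/2)² = 2(1.75)(0.5200)² = 0.9464 kg·m².
Total I = 1.110 kg·m².
τ = F·(L/2) = (34.3)(0.520) = 17.84 N·m.
α = τ/I = 17.84/1.110 = 16.06 rad/s².

α ≈ 16.1 rad/s²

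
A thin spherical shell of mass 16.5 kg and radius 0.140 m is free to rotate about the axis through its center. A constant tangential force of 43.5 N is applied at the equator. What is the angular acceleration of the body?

α ≈ 28.2 rad/s²

I = (2/3)MR² = (2/3)(16.5)(0.140)² = 0.2156 kg·m².
τ = F R = (43.5)(0.140) = 6.090 N·m.
Newton's second law for rotation, τ = Iα, gives α = τ/I = 6.090/0.2156 = 28.25 rad/s².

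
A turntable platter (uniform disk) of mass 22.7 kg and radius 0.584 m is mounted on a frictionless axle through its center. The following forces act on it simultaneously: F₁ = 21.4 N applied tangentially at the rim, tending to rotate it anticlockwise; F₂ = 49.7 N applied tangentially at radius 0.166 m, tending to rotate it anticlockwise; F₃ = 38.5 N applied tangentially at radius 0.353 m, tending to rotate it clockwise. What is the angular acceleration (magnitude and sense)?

α ≈ 1.85 rad/s², anticlockwise

I = ½MR² = (1/2)(22.7)(0.584)² = 3.871 kg·m².
Taking anticlockwise as positive: τ₁ = +(21.4)(0.584) = +12.50 N·m; τ₂ = +(49.7)(0.166) = +8.250 N·m; τ₃ = −(38.5)(0.353) = −13.59 N·m.
Net torque τ = 7.157 N·m.
α = τ/I = 7.157/3.871 = 1.849 rad/s².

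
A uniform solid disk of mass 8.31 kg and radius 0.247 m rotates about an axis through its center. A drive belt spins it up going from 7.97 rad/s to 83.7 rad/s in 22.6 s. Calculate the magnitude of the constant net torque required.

I = ½MR² = (1/2)(8.31)(0.247)² = 0.2535 kg·m².
α = Δω/Δt = (83.7 − 7.97)/22.6 = 3.351 rad/s².
τ = Iα = (0.2535)(3.351) = 0.8494 N·m.

τ ≈ 0.849 N·m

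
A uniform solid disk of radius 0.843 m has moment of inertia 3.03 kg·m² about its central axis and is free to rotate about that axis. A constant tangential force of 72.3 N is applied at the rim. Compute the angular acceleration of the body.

τ = F R = (72.3)(0.843) = 60.95 N·m.
Newton's second law for rotation, τ = Iα, gives α = τ/I = 60.95/3.030 = 20.12 rad/s².

α ≈ 20.1 rad/s²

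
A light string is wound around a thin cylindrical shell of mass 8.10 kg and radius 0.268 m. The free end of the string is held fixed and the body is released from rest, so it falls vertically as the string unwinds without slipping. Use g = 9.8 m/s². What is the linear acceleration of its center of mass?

a ≈ 4.90 m/s²

Translation: Mg − T = Ma. Rotation about the center: TR = Iα with I = MR².
With a = αR: T = (I/R²)a = M a, so Mg = (1 + 1.000)Ma.
a = g/(1 + 1.000) = 9.8/2.000 = 4.900 m/s².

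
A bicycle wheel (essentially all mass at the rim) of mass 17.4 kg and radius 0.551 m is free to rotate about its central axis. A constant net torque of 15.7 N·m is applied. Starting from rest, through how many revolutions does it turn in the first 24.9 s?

≈ 147 revolutions

I = MR² = (17.4)(0.551)² = 5.283 kg·m².
α = τ/I = 15.7/5.283 = 2.972 rad/s².
θ = ½αt² = ½(2.972)(24.9)² = 921.3 rad.
Revolutions = θ/(2π) = 146.6.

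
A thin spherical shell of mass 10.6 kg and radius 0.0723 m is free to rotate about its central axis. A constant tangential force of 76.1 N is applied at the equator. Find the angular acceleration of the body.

I = (2/3)MR² = (2/3)(10.6)(0.0723)² = 0.03694 kg·m².
τ = F R = (76.1)(0.0723) = 5.502 N·m.
Newton's second law for rotation, τ = Iα, gives α = τ/I = 5.502/0.03694 = 148.9 rad/s².

α ≈ 149 rad/s²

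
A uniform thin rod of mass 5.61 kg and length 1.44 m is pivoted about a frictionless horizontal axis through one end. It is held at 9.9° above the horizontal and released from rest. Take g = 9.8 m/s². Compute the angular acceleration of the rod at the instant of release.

α ≈ 10.1 rad/s²

About the pivot, I = (1/3)ML² = (1/3)(5.61)(1.44)² = 3.878 kg·m².
The weight acts at the center, a distance L/2 = 0.7200 m from the pivot; τ = Mg(L/2) cos 9.9° = 38.99 N·m.
α = τ/I = 38.99/3.878 = 10.06 rad/s².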